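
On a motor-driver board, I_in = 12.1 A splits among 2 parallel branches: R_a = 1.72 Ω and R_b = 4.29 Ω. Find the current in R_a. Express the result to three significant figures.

With just two branches, the current splits inversely with resistance.
I(R_a) = 12.1 × 4.29/(1.72 + 4.29) = 12.1 × 0.7138 = 8.637 A.

I ≈ 8.64 A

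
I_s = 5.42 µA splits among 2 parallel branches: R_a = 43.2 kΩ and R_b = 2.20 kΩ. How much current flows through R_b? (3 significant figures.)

I ≈ 5.16 µA

Two-branch current divider: I_k = I_s · R_other/(R_1 + R_2).
I(R_b) = 5.42 × 43.2/(43.2 + 2.20) = 5.42 × 0.9515 = 5.157 µA.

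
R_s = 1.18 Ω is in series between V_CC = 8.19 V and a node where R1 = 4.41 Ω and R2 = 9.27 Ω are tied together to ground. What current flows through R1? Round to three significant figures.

I ≈ 1.33 A

Parallel bank: R_p = 1/(1/4.41 + 1/9.27) = 2.988 Ω.
Node voltage V_A = V_CC · R_p/(R_s + R_p) = 8.19 × 0.7169 = 5.872 V.
Branch current I = V_A/R1 = 5.872/4.41 = 1.331 A.
(Check via current divider: I_total = 1.965 A; share G_k/ΣG = 0.6776 → same result.)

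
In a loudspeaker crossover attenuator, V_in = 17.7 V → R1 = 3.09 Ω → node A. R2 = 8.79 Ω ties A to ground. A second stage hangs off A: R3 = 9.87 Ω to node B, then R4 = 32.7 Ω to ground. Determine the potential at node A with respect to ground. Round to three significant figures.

V_A ≈ 12.4 V

Looking into the second stage from A: R3 + R4 = 42.57 Ω appears in parallel with R2.
Effective lower resistance at A: R2 ‖ 42.57 = 7.286 Ω.
V_A = 17.7 × 7.286/(3.09 + 7.286) = 12.43 V.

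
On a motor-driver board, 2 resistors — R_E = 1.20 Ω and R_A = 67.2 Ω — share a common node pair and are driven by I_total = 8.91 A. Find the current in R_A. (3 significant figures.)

Two-branch current divider: I_k = I_total · R_other/(R_1 + R_2).
So I = 8.91 × 1.20/68.40 = 0.1563 A.

I ≈ 0.156 A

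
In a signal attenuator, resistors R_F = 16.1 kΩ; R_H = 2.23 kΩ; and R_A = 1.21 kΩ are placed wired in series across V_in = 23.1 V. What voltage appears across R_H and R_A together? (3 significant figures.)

ΣR = 16.1 + 2.23 + 1.21 = 19.54 kΩ.
R_{R_H..R_A} = 2.23 + 1.21 = 3.440 kΩ.
V = V_in · R/ΣR = 23.1 × 0.1760 = 4.067 V.

V ≈ 4.07 V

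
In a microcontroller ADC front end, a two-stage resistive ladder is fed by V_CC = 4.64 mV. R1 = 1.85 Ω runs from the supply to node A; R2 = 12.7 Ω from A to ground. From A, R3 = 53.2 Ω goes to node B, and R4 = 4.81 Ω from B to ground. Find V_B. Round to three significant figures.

The second stage (R3 + R4 = 58.01 Ω) loads node A in parallel with R2.
Effective lower resistance at A: R2 ‖ 58.01 = 10.42 Ω.
So V_A = 4.64 × 0.8492 = 3.940 mV.
Stage 2 is unloaded, so V_B = V_A · R4/(R3+R4) = 3.940 × 4.81/58.01 = 0.3267 mV.

V_B ≈ 0.327 mV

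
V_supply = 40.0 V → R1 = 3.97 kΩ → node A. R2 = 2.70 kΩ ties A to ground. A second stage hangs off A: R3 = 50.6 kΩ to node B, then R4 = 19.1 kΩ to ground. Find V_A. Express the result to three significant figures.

The second stage (R3 + R4 = 69.70 kΩ) loads node A in parallel with R2.
R2 ‖ (R3+R4) = 2.599 kΩ.
First divider: V_A = V_supply · 2.599/(3.97 + 2.599) = 15.83 V.

V_A ≈ 15.8 V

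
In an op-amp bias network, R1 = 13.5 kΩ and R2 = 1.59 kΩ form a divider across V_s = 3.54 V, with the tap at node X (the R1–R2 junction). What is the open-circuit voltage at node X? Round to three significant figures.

V_th ≈ 0.373 V

With X open, the divider is unloaded: V_th = 3.54 × 1.59/15.09 = 0.3730 V.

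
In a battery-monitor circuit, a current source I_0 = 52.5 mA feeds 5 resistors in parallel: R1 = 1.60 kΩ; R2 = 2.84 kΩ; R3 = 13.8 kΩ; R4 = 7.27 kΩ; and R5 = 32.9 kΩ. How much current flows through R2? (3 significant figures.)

I ≈ 15.2 mA

Conductances: ΣG = 1/1.60 + 1/2.84 + 1/13.8 + 1/7.27 + 1/32.9 = 1.218 (1/kΩ).
By the current-divider rule, I = I_0 · G_k/ΣG = 52.5 × 0.2892 = 15.18 mA.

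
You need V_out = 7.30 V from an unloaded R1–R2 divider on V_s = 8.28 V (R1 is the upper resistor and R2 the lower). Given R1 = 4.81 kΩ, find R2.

Required fraction k = V_out/V_s = 0.8816.
R2 = R1 · 0.8816/(1 − 0.8816) = 35.83 kΩ.

R2 ≈ 35.8 kΩ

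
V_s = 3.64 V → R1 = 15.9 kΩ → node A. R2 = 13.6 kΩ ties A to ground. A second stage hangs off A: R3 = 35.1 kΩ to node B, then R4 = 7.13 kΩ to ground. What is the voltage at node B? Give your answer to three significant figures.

Looking into the second stage from A: R3 + R4 = 42.23 kΩ appears in parallel with R2.
Effective lower resistance at A: R2 ‖ 42.23 = 10.29 kΩ.
So V_A = 3.64 × 0.3928 = 1.430 V.
Stage 2 is unloaded, so V_B = V_A · R4/(R3+R4) = 1.430 × 7.13/42.23 = 0.2414 V.

V_B ≈ 0.241 V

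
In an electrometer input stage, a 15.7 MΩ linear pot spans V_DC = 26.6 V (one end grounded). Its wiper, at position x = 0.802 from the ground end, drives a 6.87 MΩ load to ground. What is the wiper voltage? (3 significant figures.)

Split the track: R_lower = x·R_p = 12.59 MΩ, R_upper = (1−x)·R_p = 3.109 MΩ.
Lower segment in parallel with the load: 12.59 ‖ 6.87 = 4.445 MΩ.
Loaded-divider output: V_out = 26.6 × 0.5885 = 15.65 V.
(Unloaded: V_out = x·V_DC = 21.3 V.)

V_out ≈ 15.7 V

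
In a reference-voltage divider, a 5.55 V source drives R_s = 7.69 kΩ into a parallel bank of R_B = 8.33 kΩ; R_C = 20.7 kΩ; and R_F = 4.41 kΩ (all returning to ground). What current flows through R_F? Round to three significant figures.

Combine the parallel branches: R_p = (1/8.33 + 1/20.7 + 1/4.41)⁻¹ = 2.531 kΩ.
Node voltage V_A = V_s · R_p/(R_s + R_p) = 5.55 × 0.2476 = 1.374 V.
Branch current I = V_A/R_F = 1.374/4.41 = 0.3116 mA.
(Check via current divider: I_total = 0.5430 mA; share G_k/ΣG = 0.5739 → same result.)

I ≈ 0.312 mA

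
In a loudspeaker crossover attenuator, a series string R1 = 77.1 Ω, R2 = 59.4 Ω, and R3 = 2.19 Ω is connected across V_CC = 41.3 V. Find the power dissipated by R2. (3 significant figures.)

P ≈ 5.27 W

Series current I = V_CC/ΣR = 41.3/138.7 = 0.2978 A.
V(R2) = I·R = 17.69 V; P = V·I = 17.69 × 0.2978 = 5.267 W.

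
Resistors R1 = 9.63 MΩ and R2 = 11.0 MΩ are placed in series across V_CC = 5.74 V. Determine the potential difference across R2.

V ≈ 3.06 V

ΣR = 9.63 + 11.0 = 20.63 MΩ.
V = V_CC · R/ΣR = 5.74 × 0.5332 = 3.061 V.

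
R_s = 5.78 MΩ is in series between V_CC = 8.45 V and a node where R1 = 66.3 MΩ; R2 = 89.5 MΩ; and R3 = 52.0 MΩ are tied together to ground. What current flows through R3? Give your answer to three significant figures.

I ≈ 0.129 µA

Equivalent of the parallel group: R_p = 21.98 MΩ.
V_A by voltage divider: V_A = 8.45 × 21.98/(5.78 + 21.98) = 6.691 V.
Branch current I = V_A/R3 = 6.691/52.0 = 0.1287 µA.
(Check via current divider: I_total = 0.3043 µA; share G_k/ΣG = 0.4228 → same result.)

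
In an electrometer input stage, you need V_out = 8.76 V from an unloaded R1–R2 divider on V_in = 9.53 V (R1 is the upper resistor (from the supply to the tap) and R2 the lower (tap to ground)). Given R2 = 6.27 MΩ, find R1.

R1 ≈ 0.551 MΩ

The divider ratio is R2/(R1+R2) = 8.76/9.53 = 0.9192.
Rearranging, R1 = R2·(1−k)/k = 6.27 × 0.08790 = 0.5511 MΩ.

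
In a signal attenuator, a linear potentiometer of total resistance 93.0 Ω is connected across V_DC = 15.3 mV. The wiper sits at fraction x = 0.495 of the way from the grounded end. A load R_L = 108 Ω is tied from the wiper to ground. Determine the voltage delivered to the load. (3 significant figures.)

Lower segment x·R_p = 46.03 Ω; upper segment (1−x)·R_p = 46.97 Ω.
Lower segment in parallel with the load: 46.03 ‖ 108 = 32.28 Ω.
V_out = 15.3 × 32.28/(46.97 + 32.28) = 6.232 mV.

V_out ≈ 6.23 mV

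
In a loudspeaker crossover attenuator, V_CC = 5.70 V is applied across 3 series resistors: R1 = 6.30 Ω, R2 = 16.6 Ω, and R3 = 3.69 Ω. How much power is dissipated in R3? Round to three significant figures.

Series current I = V_CC/ΣR = 5.70/26.59 = 0.2144 A.
P(R3) = I²·R3 = (0.2144)² × 3.69 = 0.1696 W.

P ≈ 0.170 W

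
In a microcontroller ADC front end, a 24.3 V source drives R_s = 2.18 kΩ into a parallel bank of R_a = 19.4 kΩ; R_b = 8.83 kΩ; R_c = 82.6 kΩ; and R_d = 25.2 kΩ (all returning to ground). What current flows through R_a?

Equivalent of the parallel group: R_p = 4.617 kΩ.
Node voltage V_A = V_supply · R_p/(R_s + R_p) = 24.3 × 0.6793 = 16.51 V.
I(R_a) = V_A / R_a = 16.51/19.4 = 0.8508 mA.
(Check via current divider: I_total = 3.575 mA; share G_k/ΣG = 0.2380 → same result.)

I ≈ 0.851 mA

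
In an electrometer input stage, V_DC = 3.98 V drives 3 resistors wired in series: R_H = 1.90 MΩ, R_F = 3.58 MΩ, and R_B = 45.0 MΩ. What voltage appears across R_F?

V ≈ 0.282 V

ΣR = 1.90 + 3.58 + 45.0 = 50.48 MΩ.
V = V_DC · R/ΣR = 3.98 × 0.07092 = 0.2823 V.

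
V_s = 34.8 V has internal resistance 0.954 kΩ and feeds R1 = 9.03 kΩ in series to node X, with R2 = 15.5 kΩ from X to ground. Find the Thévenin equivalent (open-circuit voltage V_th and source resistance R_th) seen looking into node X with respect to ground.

R1' = 0.954 + 9.03 = 9.984 kΩ (source resistance + R1).
V_th is the unloaded tap voltage: V_s · R2/(R1'+R2) = 34.8 × 0.6082 = 21.17 V.
With V_s suppressed (replaced by a short), R_th = R1' ‖ R2 = (9.984 × 15.5)/(9.984 + 15.5) = 6.073 kΩ.

V_th ≈ 21.2 V, R_th ≈ 6.07 kΩ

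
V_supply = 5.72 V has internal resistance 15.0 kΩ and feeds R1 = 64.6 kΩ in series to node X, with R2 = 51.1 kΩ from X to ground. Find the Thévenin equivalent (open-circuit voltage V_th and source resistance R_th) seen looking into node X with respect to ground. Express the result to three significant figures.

V_th ≈ 2.24 V, R_th ≈ 31.1 kΩ

R1' = 15.0 + 64.6 = 79.60 kΩ (source resistance + R1).
V_th is the unloaded tap voltage: V_supply · R2/(R1'+R2) = 5.72 × 0.3910 = 2.236 V.
With V_supply suppressed (replaced by a short), R_th = R1' ‖ R2 = (79.60 × 51.1)/(79.60 + 51.1) = 31.12 kΩ.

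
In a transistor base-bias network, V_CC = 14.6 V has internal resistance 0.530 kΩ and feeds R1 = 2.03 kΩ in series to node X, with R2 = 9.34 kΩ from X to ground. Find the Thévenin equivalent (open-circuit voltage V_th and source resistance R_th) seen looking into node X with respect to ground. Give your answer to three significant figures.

V_th ≈ 11.5 V, R_th ≈ 2.01 kΩ

R1' = 0.530 + 2.03 = 2.560 kΩ (source resistance + R1).
V_th is the unloaded tap voltage: V_CC · R2/(R1'+R2) = 14.6 × 0.7849 = 11.46 V.
Looking into X with the source shorted: R_th = R1'·R2/(R1'+R2) = 2.560 × 9.34/11.90 = 2.009 kΩ.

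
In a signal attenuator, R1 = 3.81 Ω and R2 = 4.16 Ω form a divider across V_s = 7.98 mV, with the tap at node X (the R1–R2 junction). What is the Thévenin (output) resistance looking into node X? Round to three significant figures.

R_th ≈ 1.99 Ω

Zeroing V_s shorts the top of R1 to ground, so R_th = R1 ‖ R2 = 1.989 Ω.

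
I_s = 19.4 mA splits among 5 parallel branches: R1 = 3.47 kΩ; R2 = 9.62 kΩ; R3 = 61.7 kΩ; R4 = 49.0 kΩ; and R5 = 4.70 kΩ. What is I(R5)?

I ≈ 6.43 mA

Total conductance ΣG = 1/3.47 + 1/9.62 + 1/61.7 + 1/49.0 + 1/4.70 = 0.6415 (units of 1/kΩ).
R5 takes the fraction G_k/ΣG = 0.2128/0.6415 = 0.3317, so I = 19.4 × 0.3317 = 6.434 mA.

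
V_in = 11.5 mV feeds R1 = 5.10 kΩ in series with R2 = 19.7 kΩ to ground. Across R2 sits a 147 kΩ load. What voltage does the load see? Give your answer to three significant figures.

The load sits in parallel with R2, giving an effective lower resistance R2' = R2·R_L/(R2+R_L) = 17.37 kΩ.
Then V_out = V_in · R2'/(R1 + R2') = 11.5 × 17.37/22.47 = 8.890 mV.

V_out ≈ 8.89 mV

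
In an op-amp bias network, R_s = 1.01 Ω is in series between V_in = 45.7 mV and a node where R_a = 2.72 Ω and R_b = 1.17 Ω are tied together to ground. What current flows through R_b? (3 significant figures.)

Equivalent of the parallel group: R_p = 0.8181 Ω.
Node voltage V_A = V_in · R_p/(R_s + R_p) = 45.7 × 0.4475 = 20.45 mV.
I(R_b) = V_A / R_b = 20.45/1.17 = 17.48 mA.

I ≈ 17.5 mA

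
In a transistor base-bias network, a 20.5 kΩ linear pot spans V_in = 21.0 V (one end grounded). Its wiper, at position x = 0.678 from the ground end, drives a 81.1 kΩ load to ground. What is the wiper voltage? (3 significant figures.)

V_out ≈ 13.5 V

Lower segment x·R_p = 13.90 kΩ; upper segment (1−x)·R_p = 6.601 kΩ.
(x·R_p) ‖ R_L = 11.87 kΩ.
Loaded-divider output: V_out = 21.0 × 0.6425 = 13.49 V.
(Unloaded: V_out = x·V_in = 14.2 V.)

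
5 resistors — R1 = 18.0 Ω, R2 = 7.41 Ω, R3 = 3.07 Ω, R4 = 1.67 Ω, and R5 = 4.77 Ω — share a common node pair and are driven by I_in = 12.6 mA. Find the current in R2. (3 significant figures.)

Total conductance ΣG = 1/18.0 + 1/7.41 + 1/3.07 + 1/1.67 + 1/4.77 = 1.325 (units of 1/Ω).
R2 takes the fraction G_k/ΣG = 0.1350/1.325 = 0.1019, so I = 12.6 × 0.1019 = 1.284 mA.

I ≈ 1.28 mA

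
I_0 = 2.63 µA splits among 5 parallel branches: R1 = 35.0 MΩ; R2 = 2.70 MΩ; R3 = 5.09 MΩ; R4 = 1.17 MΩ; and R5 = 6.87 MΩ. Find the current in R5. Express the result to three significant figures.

Conductances: ΣG = 1/35.0 + 1/2.70 + 1/5.09 + 1/1.17 + 1/6.87 = 1.596 (1/MΩ).
By the current-divider rule, I = I_0 · G_k/ΣG = 2.63 × 0.09122 = 0.2399 µA.

I ≈ 0.240 µA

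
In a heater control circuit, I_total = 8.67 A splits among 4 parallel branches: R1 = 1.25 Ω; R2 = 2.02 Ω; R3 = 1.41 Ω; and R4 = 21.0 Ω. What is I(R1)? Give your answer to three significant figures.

ΣG = 1/1.25 + 1/2.02 + 1/1.41 + 1/21.0 = 2.052.
Current divider: I(R1) = I_total · G_k/ΣG = 8.67 × (0.8000/2.052) = 8.67 × 0.3899 = 3.380 A.

I ≈ 3.38 A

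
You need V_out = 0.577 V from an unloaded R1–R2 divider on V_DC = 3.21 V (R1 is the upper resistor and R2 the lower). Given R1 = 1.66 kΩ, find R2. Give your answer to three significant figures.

V_out/V_DC = R2/(R1+R2) = 0.1798.
So R2 = R1 · V_out/(V_DC − V_out) = 1.66 × 0.577/(3.21 − 0.577) = 1.66 × 0.2191 = 0.3638 kΩ.

R2 ≈ 0.364 kΩ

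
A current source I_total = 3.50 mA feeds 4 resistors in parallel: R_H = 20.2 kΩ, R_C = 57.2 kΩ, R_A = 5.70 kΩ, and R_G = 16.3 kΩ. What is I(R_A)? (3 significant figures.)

Conductances: ΣG = 1/20.2 + 1/57.2 + 1/5.70 + 1/16.3 = 0.3038 (1/kΩ).
By the current-divider rule, I = I_total · G_k/ΣG = 3.50 × 0.5775 = 2.021 mA.

I ≈ 2.02 mA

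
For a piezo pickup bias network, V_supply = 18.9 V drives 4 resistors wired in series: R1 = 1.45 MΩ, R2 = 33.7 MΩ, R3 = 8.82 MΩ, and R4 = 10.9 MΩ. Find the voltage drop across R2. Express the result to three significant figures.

Total series resistance ΣR = 1.45 + 33.7 + 8.82 + 10.9 = 54.87 MΩ.
Voltage divider: V = V_supply · (33.70 / 54.87) = 18.9 × 0.6142 = 11.61 V.

V ≈ 11.6 V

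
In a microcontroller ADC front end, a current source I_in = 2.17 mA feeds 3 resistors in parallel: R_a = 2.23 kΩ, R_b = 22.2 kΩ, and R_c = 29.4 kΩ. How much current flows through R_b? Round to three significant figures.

Total conductance ΣG = 1/2.23 + 1/22.2 + 1/29.4 = 0.5275 (units of 1/kΩ).
R_b takes the fraction G_k/ΣG = 0.04505/0.5275 = 0.08540, so I = 2.17 × 0.08540 = 0.1853 mA.

I ≈ 0.185 mA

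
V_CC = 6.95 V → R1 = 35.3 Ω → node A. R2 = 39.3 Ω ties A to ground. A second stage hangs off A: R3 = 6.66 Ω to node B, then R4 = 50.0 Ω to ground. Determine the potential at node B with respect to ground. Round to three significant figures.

V_B ≈ 2.43 V

Looking into the second stage from A: R3 + R4 = 56.66 Ω appears in parallel with R2.
Effective lower resistance at A: R2 ‖ 56.66 = 23.20 Ω.
First divider: V_A = V_CC · 23.20/(35.3 + 23.20) = 2.757 V.
Then the unloaded second divider: V_B = V_A × R4/(R3+R4) = 2.757 × 0.8825 = 2.433 V.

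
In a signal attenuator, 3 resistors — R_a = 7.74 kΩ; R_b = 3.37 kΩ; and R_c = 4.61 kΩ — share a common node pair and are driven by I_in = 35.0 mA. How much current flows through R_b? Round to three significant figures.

Total conductance ΣG = 1/7.74 + 1/3.37 + 1/4.61 = 0.6429 (units of 1/kΩ).
By the current-divider rule, I = I_in · G_k/ΣG = 35.0 × 0.4616 = 16.16 mA.

I ≈ 16.2 mA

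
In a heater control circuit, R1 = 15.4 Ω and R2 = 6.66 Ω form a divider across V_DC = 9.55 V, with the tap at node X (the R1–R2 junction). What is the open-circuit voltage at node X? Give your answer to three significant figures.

With X open, the divider is unloaded: V_th = 9.55 × 6.66/22.06 = 2.883 V.

V_th ≈ 2.88 V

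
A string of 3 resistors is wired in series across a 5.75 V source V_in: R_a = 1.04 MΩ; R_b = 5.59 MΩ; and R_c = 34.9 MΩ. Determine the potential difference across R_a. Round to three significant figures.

V ≈ 0.144 V

Total series resistance ΣR = 1.04 + 5.59 + 34.9 = 41.53 MΩ.
Voltage divider: V = V_in · (1.040 / 41.53) = 5.75 × 0.02504 = 0.1440 V.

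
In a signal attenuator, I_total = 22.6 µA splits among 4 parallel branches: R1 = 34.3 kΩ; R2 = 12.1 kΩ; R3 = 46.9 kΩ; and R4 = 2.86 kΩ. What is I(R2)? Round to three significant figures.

I ≈ 3.87 µA

ΣG = 1/34.3 + 1/12.1 + 1/46.9 + 1/2.86 = 0.4828.
R2 takes the fraction G_k/ΣG = 0.08264/0.4828 = 0.1712, so I = 22.6 × 0.1712 = 3.869 µA.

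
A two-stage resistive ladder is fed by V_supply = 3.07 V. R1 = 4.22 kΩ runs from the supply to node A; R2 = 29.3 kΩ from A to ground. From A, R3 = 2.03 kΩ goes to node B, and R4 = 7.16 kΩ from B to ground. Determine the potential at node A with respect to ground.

V_A ≈ 1.91 V

The second stage (R3 + R4 = 9.190 kΩ) loads node A in parallel with R2.
Effective lower resistance at A: R2 ‖ 9.190 = 6.996 kΩ.
First divider: V_A = V_supply · 6.996/(4.22 + 6.996) = 1.915 V.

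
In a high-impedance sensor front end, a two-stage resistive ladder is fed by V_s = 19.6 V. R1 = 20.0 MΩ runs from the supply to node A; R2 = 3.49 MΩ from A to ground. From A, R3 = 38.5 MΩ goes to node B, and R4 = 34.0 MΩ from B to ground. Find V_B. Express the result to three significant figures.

Node A sees R2 in parallel with the series input of stage 2, R3 + R4 = 72.50 MΩ.
R2 ‖ (R3+R4) = 3.330 MΩ.
First divider: V_A = V_s · 3.330/(20.0 + 3.330) = 2.797 V.
Then the unloaded second divider: V_B = V_A × R4/(R3+R4) = 2.797 × 0.4690 = 1.312 V.

V_B ≈ 1.31 V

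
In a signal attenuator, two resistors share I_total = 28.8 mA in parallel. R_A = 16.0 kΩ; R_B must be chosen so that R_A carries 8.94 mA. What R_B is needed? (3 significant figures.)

R_B ≈ 7.20 kΩ

In a two-way split, I_A/I_total = R_B/(R_A + R_B).
8.94/28.8 = R_B/(R_A + R_B) → R_B = R_A · (0.3104)/(1 − 0.3104) = 16.0 × 0.4502 = 7.202 kΩ.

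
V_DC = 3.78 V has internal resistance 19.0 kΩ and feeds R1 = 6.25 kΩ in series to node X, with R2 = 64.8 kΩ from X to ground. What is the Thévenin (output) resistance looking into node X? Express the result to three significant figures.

R1' = 19.0 + 6.25 = 25.25 kΩ (source resistance + R1).
With V_DC suppressed (replaced by a short), R_th = R1' ‖ R2 = (25.25 × 64.8)/(25.25 + 64.8) = 18.17 kΩ.

R_th ≈ 18.2 kΩ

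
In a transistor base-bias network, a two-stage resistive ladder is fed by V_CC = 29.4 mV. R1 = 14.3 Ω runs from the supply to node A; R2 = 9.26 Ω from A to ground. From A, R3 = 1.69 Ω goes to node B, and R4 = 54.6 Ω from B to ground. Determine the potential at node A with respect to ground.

V_A ≈ 10.5 mV

The second stage (R3 + R4 = 56.29 Ω) loads node A in parallel with R2.
Effective lower resistance at A: R2 ‖ 56.29 = 7.952 Ω.
V_A = 29.4 × 7.952/(14.3 + 7.952) = 10.51 mV.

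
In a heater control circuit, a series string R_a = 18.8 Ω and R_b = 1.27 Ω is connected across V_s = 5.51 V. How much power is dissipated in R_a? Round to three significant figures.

P ≈ 1.42 W

Series current I = V_s/ΣR = 5.51/20.07 = 0.2745 A.
P(R_a) = I²·R_a = (0.2745)² × 18.8 = 1.417 W.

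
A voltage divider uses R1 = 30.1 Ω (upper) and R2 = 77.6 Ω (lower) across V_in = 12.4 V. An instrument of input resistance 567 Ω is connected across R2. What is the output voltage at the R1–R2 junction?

V_out ≈ 8.61 V

The load sits in parallel with R2, giving an effective lower resistance R2' = R2·R_L/(R2+R_L) = 68.26 Ω.
Now apply the divider: V_out = 12.4 × 0.6940 = 8.605 V.
(Unloaded it would be 8.93 V; the load pulls it down.)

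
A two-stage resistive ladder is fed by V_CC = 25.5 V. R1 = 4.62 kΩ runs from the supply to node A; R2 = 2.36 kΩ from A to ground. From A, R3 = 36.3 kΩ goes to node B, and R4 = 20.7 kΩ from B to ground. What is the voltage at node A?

Looking into the second stage from A: R3 + R4 = 57.00 kΩ appears in parallel with R2.
R2 ‖ (R3+R4) = 2.266 kΩ.
So V_A = 25.5 × 0.3291 = 8.392 V.

V_A ≈ 8.39 V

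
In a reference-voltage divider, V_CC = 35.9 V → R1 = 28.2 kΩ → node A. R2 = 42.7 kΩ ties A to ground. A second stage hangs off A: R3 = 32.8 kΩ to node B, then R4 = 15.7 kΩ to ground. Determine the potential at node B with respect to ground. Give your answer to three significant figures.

Node A sees R2 in parallel with the series input of stage 2, R3 + R4 = 48.50 kΩ.
R2 ‖ (R3+R4) = 22.71 kΩ.
First divider: V_A = V_CC · 22.71/(28.2 + 22.71) = 16.01 V.
Stage 2 is unloaded, so V_B = V_A · R4/(R3+R4) = 16.01 × 15.7/48.50 = 5.184 V.

V_B ≈ 5.18 V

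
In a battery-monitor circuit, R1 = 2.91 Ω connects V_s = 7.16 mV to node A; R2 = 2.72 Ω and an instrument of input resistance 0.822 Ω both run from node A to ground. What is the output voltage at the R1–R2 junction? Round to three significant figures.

V_out ≈ 1.28 mV

R2 ‖ R_L = (2.72 × 0.822)/(2.72 + 0.822) = 0.6312 Ω.
Now apply the divider: V_out = 7.16 × 0.1783 = 1.276 mV.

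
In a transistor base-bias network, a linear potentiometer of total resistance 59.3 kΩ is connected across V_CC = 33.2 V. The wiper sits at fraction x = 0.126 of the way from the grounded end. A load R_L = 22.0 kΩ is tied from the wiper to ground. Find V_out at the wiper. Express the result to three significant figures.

Lower segment x·R_p = 7.472 kΩ; upper segment (1−x)·R_p = 51.83 kΩ.
R_L loads the lower segment: effective lower R = 5.578 kΩ.
V_out = 33.2 × 5.578/(51.83 + 5.578) = 3.226 V.

V_out ≈ 3.23 V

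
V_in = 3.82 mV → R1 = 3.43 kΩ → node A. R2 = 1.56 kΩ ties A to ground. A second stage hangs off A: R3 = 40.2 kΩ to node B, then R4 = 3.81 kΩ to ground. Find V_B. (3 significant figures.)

Looking into the second stage from A: R3 + R4 = 44.01 kΩ appears in parallel with R2.
Effective lower resistance at A: R2 ‖ 44.01 = 1.507 kΩ.
V_A = 3.82 × 1.507/(3.43 + 1.507) = 1.166 mV.
V_B = V_A × 0.08657 = 0.1009 mV.

V_B ≈ 0.101 mV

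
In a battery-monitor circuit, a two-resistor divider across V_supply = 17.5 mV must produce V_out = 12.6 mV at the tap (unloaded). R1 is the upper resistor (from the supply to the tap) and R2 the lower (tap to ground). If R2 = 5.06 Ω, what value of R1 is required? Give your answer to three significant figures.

R1 ≈ 1.97 Ω

The divider ratio is R2/(R1+R2) = 12.6/17.5 = 0.7200.
So R1 = R2 · (V_supply/V_out − 1) = 5.06 × (17.5/12.6 − 1) = 5.06 × 0.3889 = 1.968 Ω.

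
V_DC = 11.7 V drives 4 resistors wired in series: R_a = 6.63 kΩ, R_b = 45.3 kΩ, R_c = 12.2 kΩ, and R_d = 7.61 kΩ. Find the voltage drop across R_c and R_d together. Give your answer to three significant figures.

V ≈ 3.23 V

ΣR = 6.63 + 45.3 + 12.2 + 7.61 = 71.74 kΩ.
R_{R_c..R_d} = 12.2 + 7.61 = 19.81 kΩ.
V = V_DC · R/ΣR = 11.7 × 0.2761 = 3.231 V.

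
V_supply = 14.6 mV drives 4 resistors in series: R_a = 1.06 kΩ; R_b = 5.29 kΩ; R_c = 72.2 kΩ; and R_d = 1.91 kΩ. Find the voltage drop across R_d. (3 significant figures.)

Total series resistance ΣR = 1.06 + 5.29 + 72.2 + 1.91 = 80.46 kΩ.
V = V_supply · R/ΣR = 14.6 × 0.02374 = 0.3466 mV.

V ≈ 0.347 mV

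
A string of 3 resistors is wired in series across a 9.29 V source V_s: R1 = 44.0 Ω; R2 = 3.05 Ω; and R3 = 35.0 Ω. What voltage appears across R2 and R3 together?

V ≈ 4.31 V

Series total: ΣR = 44.0 + 3.05 + 35.0 = 82.05 Ω.
R_{R2..R3} = 3.05 + 35.0 = 38.05 Ω.
By the voltage-divider rule, V = 9.29 × 38.05/82.05 = 4.308 V.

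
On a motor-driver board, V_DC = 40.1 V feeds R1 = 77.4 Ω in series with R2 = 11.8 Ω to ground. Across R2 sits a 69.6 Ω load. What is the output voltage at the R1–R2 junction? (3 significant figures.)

The load sits in parallel with R2, giving an effective lower resistance R2' = R2·R_L/(R2+R_L) = 10.09 Ω.
Now apply the divider: V_out = 40.1 × 0.1153 = 4.624 V.
(Unloaded it would be 5.30 V; the load pulls it down.)

V_out ≈ 4.62 V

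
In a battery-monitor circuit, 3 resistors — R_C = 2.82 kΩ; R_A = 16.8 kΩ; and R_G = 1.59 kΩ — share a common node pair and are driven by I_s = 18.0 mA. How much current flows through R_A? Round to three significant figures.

Conductances: ΣG = 1/2.82 + 1/16.8 + 1/1.59 = 1.043 (1/kΩ).
Current divider: I(R_A) = I_s · G_k/ΣG = 18.0 × (0.05952/1.043) = 18.0 × 0.05707 = 1.027 mA.

I ≈ 1.03 mA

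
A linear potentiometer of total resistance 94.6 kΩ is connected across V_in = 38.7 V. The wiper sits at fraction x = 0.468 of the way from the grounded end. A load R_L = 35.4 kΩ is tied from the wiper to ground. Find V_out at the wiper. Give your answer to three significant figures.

The pot divides into 50.33 kΩ above the wiper and 44.27 kΩ below.
Lower segment in parallel with the load: 44.27 ‖ 35.4 = 19.67 kΩ.
Loaded-divider output: V_out = 38.7 × 0.2810 = 10.88 V.

V_out ≈ 10.9 V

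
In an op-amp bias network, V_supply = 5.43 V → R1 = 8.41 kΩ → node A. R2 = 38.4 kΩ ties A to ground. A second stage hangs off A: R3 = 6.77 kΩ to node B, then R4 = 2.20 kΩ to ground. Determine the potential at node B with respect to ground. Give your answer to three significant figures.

V_B ≈ 0.618 V

Node A sees R2 in parallel with the series input of stage 2, R3 + R4 = 8.970 kΩ.
Effective lower resistance at A: R2 ‖ 8.970 = 7.271 kΩ.
First divider: V_A = V_supply · 7.271/(8.41 + 7.271) = 2.518 V.
Then the unloaded second divider: V_B = V_A × R4/(R3+R4) = 2.518 × 0.2453 = 0.6175 V.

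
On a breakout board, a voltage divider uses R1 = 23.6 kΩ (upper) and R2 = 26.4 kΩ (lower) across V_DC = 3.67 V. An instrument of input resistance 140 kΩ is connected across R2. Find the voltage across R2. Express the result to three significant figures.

V_out ≈ 1.78 V

The load sits in parallel with R2, giving an effective lower resistance R2' = R2·R_L/(R2+R_L) = 22.21 kΩ.
Then V_out = V_DC · R2'/(R1 + R2') = 3.67 × 22.21/45.81 = 1.779 V.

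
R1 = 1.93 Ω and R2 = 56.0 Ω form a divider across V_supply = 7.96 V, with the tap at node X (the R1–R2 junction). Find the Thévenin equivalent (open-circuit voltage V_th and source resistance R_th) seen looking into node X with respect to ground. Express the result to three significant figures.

V_th ≈ 7.69 V, R_th ≈ 1.87 Ω

V_th is the unloaded tap voltage: V_supply · R2/(R1+R2) = 7.96 × 0.9667 = 7.695 V.
Zeroing V_supply shorts the top of R1 to ground, so R_th = R1 ‖ R2 = 1.866 Ω.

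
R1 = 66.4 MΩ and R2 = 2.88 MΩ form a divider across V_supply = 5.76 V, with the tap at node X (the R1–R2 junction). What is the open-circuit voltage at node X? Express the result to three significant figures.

V_th ≈ 0.239 V

V_th is the unloaded tap voltage: V_supply · R2/(R1+R2) = 5.76 × 0.04157 = 0.2394 V.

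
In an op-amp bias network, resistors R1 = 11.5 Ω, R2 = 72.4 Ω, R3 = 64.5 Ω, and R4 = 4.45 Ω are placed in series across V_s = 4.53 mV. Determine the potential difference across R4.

V ≈ 0.132 mV

Total series resistance ΣR = 11.5 + 72.4 + 64.5 + 4.45 = 152.8 Ω.
Voltage divider: V = V_s · (4.450 / 152.8) = 4.53 × 0.02911 = 0.1319 mV.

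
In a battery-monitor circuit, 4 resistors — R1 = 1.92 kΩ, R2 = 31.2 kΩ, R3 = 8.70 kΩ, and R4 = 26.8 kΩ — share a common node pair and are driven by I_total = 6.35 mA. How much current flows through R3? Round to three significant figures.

Total conductance ΣG = 1/1.92 + 1/31.2 + 1/8.70 + 1/26.8 = 0.7051 (units of 1/kΩ).
Current divider: I(R3) = I_total · G_k/ΣG = 6.35 × (0.1149/0.7051) = 6.35 × 0.1630 = 1.035 mA.

I ≈ 1.04 mA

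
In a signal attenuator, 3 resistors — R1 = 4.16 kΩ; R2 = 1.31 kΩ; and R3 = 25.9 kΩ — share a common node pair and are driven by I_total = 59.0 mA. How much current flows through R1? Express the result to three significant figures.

Total conductance ΣG = 1/4.16 + 1/1.31 + 1/25.9 = 1.042 (units of 1/kΩ).
R1 takes the fraction G_k/ΣG = 0.2404/1.042 = 0.2306, so I = 59.0 × 0.2306 = 13.61 mA.

I ≈ 13.6 mA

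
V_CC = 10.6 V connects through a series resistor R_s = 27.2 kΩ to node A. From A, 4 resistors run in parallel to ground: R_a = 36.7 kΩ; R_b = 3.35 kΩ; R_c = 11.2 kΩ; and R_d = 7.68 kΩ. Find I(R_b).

Combine the parallel branches: R_p = (1/36.7 + 1/3.35 + 1/11.2 + 1/7.68)⁻¹ = 1.834 kΩ.
V_A by voltage divider: V_A = 10.6 × 1.834/(27.2 + 1.834) = 0.6696 V.
Branch current I = V_A/R_b = 0.6696/3.35 = 0.1999 mA.

I ≈ 0.200 mA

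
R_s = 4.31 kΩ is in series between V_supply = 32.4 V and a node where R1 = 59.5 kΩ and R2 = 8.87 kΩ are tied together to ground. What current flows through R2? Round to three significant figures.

I ≈ 2.34 mA

Combine the parallel branches: R_p = (1/59.5 + 1/8.87)⁻¹ = 7.719 kΩ.
V_A by voltage divider: V_A = 32.4 × 7.719/(4.31 + 7.719) = 20.79 V.
Branch current I = V_A/R2 = 20.79/8.87 = 2.344 mA.
(Check via current divider: I_total = 2.693 mA; share G_k/ΣG = 0.8703 → same result.)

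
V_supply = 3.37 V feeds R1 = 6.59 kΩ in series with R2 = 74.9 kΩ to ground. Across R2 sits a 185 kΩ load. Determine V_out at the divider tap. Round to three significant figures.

V_out ≈ 3.00 V

First combine the lower leg with the load: R2 ‖ R_L = 53.31 kΩ.
Then V_out = V_supply · R2'/(R1 + R2') = 3.37 × 53.31/59.90 = 2.999 V.
(Unloaded it would be 3.10 V; the load pulls it down.)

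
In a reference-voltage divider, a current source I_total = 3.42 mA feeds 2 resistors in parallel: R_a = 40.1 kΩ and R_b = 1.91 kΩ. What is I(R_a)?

I ≈ 0.155 mA

With just two branches, the current splits inversely with resistance.
I(R_a) = 3.42 × 1.91/(40.1 + 1.91) = 3.42 × 0.04547 = 0.1555 mA.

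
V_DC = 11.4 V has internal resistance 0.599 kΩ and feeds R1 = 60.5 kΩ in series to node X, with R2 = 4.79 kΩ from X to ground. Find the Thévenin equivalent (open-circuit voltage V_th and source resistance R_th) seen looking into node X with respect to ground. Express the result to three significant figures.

V_th ≈ 0.829 V, R_th ≈ 4.44 kΩ

R1' = 0.599 + 60.5 = 61.10 kΩ (source resistance + R1).
With X open, the divider is unloaded: V_th = 11.4 × 4.79/65.89 = 0.8288 V.
Looking into X with the source shorted: R_th = R1'·R2/(R1'+R2) = 61.10 × 4.79/65.89 = 4.442 kΩ.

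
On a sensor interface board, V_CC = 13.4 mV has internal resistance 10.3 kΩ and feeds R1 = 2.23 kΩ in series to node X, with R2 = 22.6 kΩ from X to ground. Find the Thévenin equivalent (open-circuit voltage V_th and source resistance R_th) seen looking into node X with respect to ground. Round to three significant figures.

V_th ≈ 8.62 mV, R_th ≈ 8.06 kΩ

R1' = 10.3 + 2.23 = 12.53 kΩ (source resistance + R1).
Open-circuit (no load on X): V_th = V_CC · R2/(R1' + R2) = 13.4 × 22.6/(12.53 + 22.6) = 8.621 mV.
Zeroing V_CC shorts the top of R1' to ground, so R_th = R1' ‖ R2 = 8.061 kΩ.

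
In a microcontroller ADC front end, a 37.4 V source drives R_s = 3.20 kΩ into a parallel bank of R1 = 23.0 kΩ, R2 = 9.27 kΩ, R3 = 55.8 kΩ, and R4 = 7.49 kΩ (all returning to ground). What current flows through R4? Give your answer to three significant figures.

I ≈ 2.54 mA

Parallel bank: R_p = 1/(1/23.0 + 1/9.27 + 1/55.8 + 1/7.49) = 3.303 kΩ.
V_A by voltage divider: V_A = 37.4 × 3.303/(3.20 + 3.303) = 19.00 V.
I(R4) = V_A / R4 = 19.00/7.49 = 2.536 mA.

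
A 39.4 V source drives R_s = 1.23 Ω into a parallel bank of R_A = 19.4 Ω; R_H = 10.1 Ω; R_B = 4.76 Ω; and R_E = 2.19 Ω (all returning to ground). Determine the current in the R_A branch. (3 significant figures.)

Parallel bank: R_p = 1/(1/19.4 + 1/10.1 + 1/4.76 + 1/2.19) = 1.224 Ω.
V_A = 39.4 × 1.224/2.454 = 19.65 V.
I(R_A) = V_A / R_A = 19.65/19.4 = 1.013 A.
(Check via current divider: I_total = 16.06 A; share G_k/ΣG = 0.06307 → same result.)

I ≈ 1.01 A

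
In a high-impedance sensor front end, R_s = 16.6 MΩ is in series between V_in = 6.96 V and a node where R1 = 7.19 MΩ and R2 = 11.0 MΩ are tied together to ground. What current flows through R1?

Combine the parallel branches: R_p = (1/7.19 + 1/11.0)⁻¹ = 4.348 MΩ.
Node voltage V_A = V_in · R_p/(R_s + R_p) = 6.96 × 0.2076 = 1.445 V.
I(R1) = V_A / R1 = 1.445/7.19 = 0.2009 µA.
(Equivalently: I_total = 0.3323 µA, then current-divider fraction G_k/ΣG = 0.6047.)

I ≈ 0.201 µA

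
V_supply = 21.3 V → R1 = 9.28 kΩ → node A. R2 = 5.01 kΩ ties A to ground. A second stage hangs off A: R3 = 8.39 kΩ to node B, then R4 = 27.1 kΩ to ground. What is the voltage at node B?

V_B ≈ 5.22 V

Node A sees R2 in parallel with the series input of stage 2, R3 + R4 = 35.49 kΩ.
R2 ‖ (R3+R4) = 4.390 kΩ.
So V_A = 21.3 × 0.3212 = 6.841 V.
V_B = V_A × 0.7636 = 5.223 V.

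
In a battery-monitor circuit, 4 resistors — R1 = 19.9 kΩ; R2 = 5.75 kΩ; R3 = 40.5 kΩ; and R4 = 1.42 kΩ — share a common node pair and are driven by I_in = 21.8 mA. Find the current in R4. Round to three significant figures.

I ≈ 16.1 mA

Conductances: ΣG = 1/19.9 + 1/5.75 + 1/40.5 + 1/1.42 = 0.9531 (1/kΩ).
By the current-divider rule, I = I_in · G_k/ΣG = 21.8 × 0.7389 = 16.11 mA.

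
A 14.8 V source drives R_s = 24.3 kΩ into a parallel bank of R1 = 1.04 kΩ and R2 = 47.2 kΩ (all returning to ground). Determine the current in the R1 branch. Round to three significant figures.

I ≈ 0.572 mA

Equivalent of the parallel group: R_p = 1.018 kΩ.
V_A by voltage divider: V_A = 14.8 × 1.018/(24.3 + 1.018) = 0.5949 V.
I(R1) = V_A / R1 = 0.5949/1.04 = 0.5720 mA.
(Equivalently: I_total = 0.5846 mA, then current-divider fraction G_k/ΣG = 0.9784.)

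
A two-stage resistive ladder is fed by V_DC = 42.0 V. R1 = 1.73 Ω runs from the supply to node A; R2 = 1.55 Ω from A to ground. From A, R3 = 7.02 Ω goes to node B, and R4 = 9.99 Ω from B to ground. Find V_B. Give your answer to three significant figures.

V_B ≈ 11.1 V

Looking into the second stage from A: R3 + R4 = 17.01 Ω appears in parallel with R2.
R2 ‖ (R3+R4) = 1.421 Ω.
V_A = 42.0 × 1.421/(1.73 + 1.421) = 18.94 V.
Stage 2 is unloaded, so V_B = V_A · R4/(R3+R4) = 18.94 × 9.99/17.01 = 11.12 V.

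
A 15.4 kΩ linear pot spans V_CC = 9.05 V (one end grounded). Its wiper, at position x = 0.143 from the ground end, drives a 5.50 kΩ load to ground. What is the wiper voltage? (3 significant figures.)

The pot divides into 13.20 kΩ above the wiper and 2.202 kΩ below.
R_L loads the lower segment: effective lower R = 1.573 kΩ.
V_out = 9.05 × 1.573/(13.20 + 1.573) = 0.9635 V.

V_out ≈ 0.964 V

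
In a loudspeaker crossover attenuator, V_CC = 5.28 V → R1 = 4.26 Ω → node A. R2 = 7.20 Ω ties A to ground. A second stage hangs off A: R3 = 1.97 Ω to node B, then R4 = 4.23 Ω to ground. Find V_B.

The second stage (R3 + R4 = 6.200 Ω) loads node A in parallel with R2.
R2 ‖ (R3+R4) = 3.331 Ω.
First divider: V_A = V_CC · 3.331/(4.26 + 3.331) = 2.317 V.
Then the unloaded second divider: V_B = V_A × R4/(R3+R4) = 2.317 × 0.6823 = 1.581 V.

V_B ≈ 1.58 V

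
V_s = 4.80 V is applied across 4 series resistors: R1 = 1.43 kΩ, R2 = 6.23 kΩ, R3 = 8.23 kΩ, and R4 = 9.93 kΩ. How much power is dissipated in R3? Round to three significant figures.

ΣR = 25.82 kΩ → I = 4.80/25.82 = 0.1859 mA.
P = I²R = 0.03456 × 8.23 = 0.2844 mW.

P ≈ 0.284 mW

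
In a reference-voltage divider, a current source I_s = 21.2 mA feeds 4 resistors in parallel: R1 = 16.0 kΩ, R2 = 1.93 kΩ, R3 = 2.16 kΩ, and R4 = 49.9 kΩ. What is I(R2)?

I ≈ 10.3 mA

Total conductance ΣG = 1/16.0 + 1/1.93 + 1/2.16 + 1/49.9 = 1.064 (units of 1/kΩ).
R2 takes the fraction G_k/ΣG = 0.5181/1.064 = 0.4871, so I = 21.2 × 0.4871 = 10.33 mA.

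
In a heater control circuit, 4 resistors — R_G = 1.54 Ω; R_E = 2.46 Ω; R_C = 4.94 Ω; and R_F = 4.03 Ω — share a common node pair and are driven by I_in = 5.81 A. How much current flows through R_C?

Conductances: ΣG = 1/1.54 + 1/2.46 + 1/4.94 + 1/4.03 = 1.506 (1/Ω).
By the current-divider rule, I = I_in · G_k/ΣG = 5.81 × 0.1344 = 0.7807 A.

I ≈ 0.781 A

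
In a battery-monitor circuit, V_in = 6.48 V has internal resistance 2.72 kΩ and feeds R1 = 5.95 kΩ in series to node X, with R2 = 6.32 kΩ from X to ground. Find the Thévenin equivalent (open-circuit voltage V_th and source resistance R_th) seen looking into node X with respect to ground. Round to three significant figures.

R1' = 2.72 + 5.95 = 8.670 kΩ (source resistance + R1).
V_th is the unloaded tap voltage: V_in · R2/(R1'+R2) = 6.48 × 0.4216 = 2.732 V.
Looking into X with the source shorted: R_th = R1'·R2/(R1'+R2) = 8.670 × 6.32/14.99 = 3.655 kΩ.

V_th ≈ 2.73 V, R_th ≈ 3.66 kΩ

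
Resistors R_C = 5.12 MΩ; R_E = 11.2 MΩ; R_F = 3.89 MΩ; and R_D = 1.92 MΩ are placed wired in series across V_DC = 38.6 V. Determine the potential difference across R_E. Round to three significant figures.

Series total: ΣR = 5.12 + 11.2 + 3.89 + 1.92 = 22.13 MΩ.
By the voltage-divider rule, V = 38.6 × 11.20/22.13 = 19.54 V.

V ≈ 19.5 V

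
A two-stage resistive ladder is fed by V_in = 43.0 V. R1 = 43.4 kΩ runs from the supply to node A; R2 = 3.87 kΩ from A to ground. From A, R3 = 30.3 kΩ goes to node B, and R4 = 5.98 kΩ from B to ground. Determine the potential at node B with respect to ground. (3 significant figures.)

V_B ≈ 0.529 V

The second stage (R3 + R4 = 36.28 kΩ) loads node A in parallel with R2.
Effective lower resistance at A: R2 ‖ 36.28 = 3.497 kΩ.
V_A = 43.0 × 3.497/(43.4 + 3.497) = 3.206 V.
V_B = V_A × 0.1648 = 0.5285 V.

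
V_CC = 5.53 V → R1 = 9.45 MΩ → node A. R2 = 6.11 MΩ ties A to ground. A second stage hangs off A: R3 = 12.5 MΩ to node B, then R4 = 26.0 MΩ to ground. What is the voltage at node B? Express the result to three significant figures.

V_B ≈ 1.34 V

Node A sees R2 in parallel with the series input of stage 2, R3 + R4 = 38.50 MΩ.
Effective lower resistance at A: R2 ‖ 38.50 = 5.273 MΩ.
So V_A = 5.53 × 0.3582 = 1.981 V.
V_B = V_A × 0.6753 = 1.338 V.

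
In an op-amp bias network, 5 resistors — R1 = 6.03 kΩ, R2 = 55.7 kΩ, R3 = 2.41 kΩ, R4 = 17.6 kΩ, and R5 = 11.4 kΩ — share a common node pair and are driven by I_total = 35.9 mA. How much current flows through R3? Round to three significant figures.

I ≈ 20.0 mA

Conductances: ΣG = 1/6.03 + 1/55.7 + 1/2.41 + 1/17.6 + 1/11.4 = 0.7433 (1/kΩ).
R3 takes the fraction G_k/ΣG = 0.4149/0.7433 = 0.5583, so I = 35.9 × 0.5583 = 20.04 mA.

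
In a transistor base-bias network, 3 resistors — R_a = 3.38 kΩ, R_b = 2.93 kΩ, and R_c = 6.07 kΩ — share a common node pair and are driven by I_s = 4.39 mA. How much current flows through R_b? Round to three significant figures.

Total conductance ΣG = 1/3.38 + 1/2.93 + 1/6.07 = 0.8019 (units of 1/kΩ).
R_b takes the fraction G_k/ΣG = 0.3413/0.8019 = 0.4256, so I = 4.39 × 0.4256 = 1.868 mA.

I ≈ 1.87 mA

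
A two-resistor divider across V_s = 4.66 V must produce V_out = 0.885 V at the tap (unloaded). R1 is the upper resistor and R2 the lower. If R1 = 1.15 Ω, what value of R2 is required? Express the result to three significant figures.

Required fraction k = V_out/V_s = 0.1899.
So R2 = R1 · V_out/(V_s − V_out) = 1.15 × 0.885/(4.66 − 0.885) = 1.15 × 0.2344 = 0.2696 Ω.

R2 ≈ 0.270 Ω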